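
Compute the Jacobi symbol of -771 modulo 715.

(-771 / 715)
  = (659 / 715)    [-771 ≡ 659 mod 715]
  = -(715 / 659)    [QR: both ≡ 3 mod 4, sign flips]
  = -(56 / 659)    [715 ≡ 56 mod 659]
  = (7 / 659)    [659 ≡ 3 mod 8 ⇒ (2 / 659)^3 = -1]
  = -(659 / 7)    [QR: both ≡ 3 mod 4, sign flips]
  = -(1 / 7)    [659 ≡ 1 mod 7]
  = -1    [(1 / 7) = 1]

-1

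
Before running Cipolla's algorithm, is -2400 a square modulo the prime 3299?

yes

Reduce the numerator: -2400 ≡ 899 (mod 3299), so (-2400|3299) = (899|3299).
Both 899 ≡ 3 and 3299 ≡ 3 (mod 4), so reciprocity gives (899|3299) = -(3299|899). Reduce: 3299 ≡ 602 (mod 899). Now have -(602|899).
Factor out 2: 602 = 2·301. Since 899 ≡ 3 (mod 8), (2|899) = -1. Now have (301|899).
301 ≡ 1 (mod 4), so quadratic reciprocity gives (301|899) = (899|301). Reduce: 899 ≡ 297 (mod 301). Now have (297|301).
297 ≡ 1 (mod 4), so quadratic reciprocity gives (297|301) = (301|297). Reduce: 301 ≡ 4 (mod 297). Now have (4|297).
Factor out 2: 4 = 2^2. Since 297 ≡ 1 (mod 8), (2|297) = +1, and (2|297)^2 = +1. Now have (1|297).
(1|297) = 1. Collecting the sign factors: 1.
(-2400|3299) = 1, and 3299 is prime, so -2400 is a quadratic residue mod 3299.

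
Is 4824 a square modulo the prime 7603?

no

Factor out 2: 4824 = 2^3·603. Since 7603 ≡ 3 (mod 8), (2/7603) = -1, and (2/7603)^3 = -1. Now have -(603/7603).
Both 603 ≡ 3 and 7603 ≡ 3 (mod 4), so reciprocity gives (603/7603) = -(7603/603). Reduce: 7603 ≡ 367 (mod 603). Now have (367/603).
Both 367 ≡ 3 and 603 ≡ 3 (mod 4), so reciprocity gives (367/603) = -(603/367). Reduce: 603 ≡ 236 (mod 367). Now have -(236/367).
Factor out 2: 236 = 2^2·59. Since 367 ≡ 7 (mod 8), (2/367) = +1, and (2/367)^2 = +1. Now have -(59/367).
Both 59 ≡ 3 and 367 ≡ 3 (mod 4), so reciprocity gives (59/367) = -(367/59). Reduce: 367 ≡ 13 (mod 59). Now have (13/59).
13 ≡ 1 (mod 4), so quadratic reciprocity gives (13/59) = (59/13). Reduce: 59 ≡ 7 (mod 13). Now have (7/13).
13 ≡ 1 (mod 4), so quadratic reciprocity gives (7/13) = (13/7). Reduce: 13 ≡ 6 (mod 7). Now have (6/7).
Factor out 2: 6 = 2·3. Since 7 ≡ 7 (mod 8), (2/7) = +1. Now have (3/7).
Both 3 ≡ 3 and 7 ≡ 3 (mod 4), so reciprocity gives (3/7) = -(7/3). Reduce: 7 ≡ 1 (mod 3). Now have -(1/3).
(1/3) = 1. Collecting the sign factors: -1.
The Legendre symbol is -1, so x^2 ≡ 4824 (mod 7603) has no solution.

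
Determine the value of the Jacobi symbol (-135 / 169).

1

(-135 / 169)
  = (135 / 169)    [169 ≡ 1 mod 4 ⇒ (-1 / 169) = +1]
  = (169 / 135)    [QR: 169 ≡ 1 mod 4, sign kept]
  = (34 / 135)    [169 ≡ 34 mod 135]
  = (17 / 135)    [135 ≡ 7 mod 8 ⇒ (2 / 135) = +1]
  = (135 / 17)    [QR: 17 ≡ 1 mod 4, sign kept]
  = (16 / 17)    [135 ≡ 16 mod 17]
  = (1 / 17)    [17 ≡ 1 mod 8 ⇒ (2 / 17)^4 = +1]
  = 1    [(1 / 17) = 1]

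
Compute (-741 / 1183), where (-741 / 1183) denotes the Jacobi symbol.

0

(-741 / 1183)
  = -(741 / 1183)    [1183 ≡ 3 mod 4 ⇒ (-1 / 1183) = -1]
  = -(1183 / 741)    [QR: 741 ≡ 1 mod 4, sign kept]
  = -(442 / 741)    [1183 ≡ 442 mod 741]
  = (221 / 741)    [741 ≡ 5 mod 8 ⇒ (2 / 741) = -1]
  = (741 / 221)    [QR: 221 ≡ 1 mod 4, sign kept]
  = (78 / 221)    [741 ≡ 78 mod 221]
  = -(39 / 221)    [221 ≡ 5 mod 8 ⇒ (2 / 221) = -1]
  = -(221 / 39)    [QR: 221 ≡ 1 mod 4, sign kept]
  = -(26 / 39)    [221 ≡ 26 mod 39]
  = -(13 / 39)    [39 ≡ 7 mod 8 ⇒ (2 / 39) = +1]
  = -(39 / 13)    [QR: 13 ≡ 1 mod 4, sign kept]
  = -(0 / 13)    [39 ≡ 0 mod 13]
  = 0    [numerator 0, gcd > 1]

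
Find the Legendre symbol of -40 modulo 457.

(-40|457)
  = (417|457)    [-40 ≡ 417 mod 457]
  = (457|417)    [QR: 417 ≡ 1 mod 4, sign kept]
  = (40|417)    [457 ≡ 40 mod 417]
  = (5|417)    [417 ≡ 1 mod 8 ⇒ (2|417)^3 = +1]
  = (417|5)    [QR: 5 ≡ 1 mod 4, sign kept]
  = (2|5)    [417 ≡ 2 mod 5]
  = -(1|5)    [5 ≡ 5 mod 8 ⇒ (2|5) = -1]
  = -1    [(1|5) = 1]

-1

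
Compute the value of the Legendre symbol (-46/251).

(-46/251)
  = (205/251)    [-46 ≡ 205 mod 251]
  = (251/205)    [QR: 205 ≡ 1 mod 4, sign kept]
  = (46/205)    [251 ≡ 46 mod 205]
  = -(23/205)    [205 ≡ 5 mod 8 ⇒ (2/205) = -1]
  = -(205/23)    [QR: 205 ≡ 1 mod 4, sign kept]
  = -(21/23)    [205 ≡ 21 mod 23]
  = -(23/21)    [QR: 21 ≡ 1 mod 4, sign kept]
  = -(2/21)    [23 ≡ 2 mod 21]
  = (1/21)    [21 ≡ 5 mod 8 ⇒ (2/21) = -1]
  = 1    [(1/21) = 1]

1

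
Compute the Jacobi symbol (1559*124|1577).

-1

By multiplicativity, (1559·124|1577) = (1559|1577)·(124|1577).
First factor (1559|1577):
1577 ≡ 1 (mod 4), so quadratic reciprocity gives (1559|1577) = (1577|1559). Reduce: 1577 ≡ 18 (mod 1559). Now have (18|1559).
Factor out 2: 18 = 2·9. Since 1559 ≡ 7 (mod 8), (2|1559) = +1. Now have (9|1559).
9 ≡ 1 (mod 4), so quadratic reciprocity gives (9|1559) = (1559|9). Reduce: 1559 ≡ 2 (mod 9). Now have (2|9).
Factor out 2: 2 = 2. Since 9 ≡ 1 (mod 8), (2|9) = +1. Now have (1|9).
(1|9) = 1. Collecting the sign factors: 1.
Second factor (124|1577):
Factor out 2: 124 = 2^2·31. Since 1577 ≡ 1 (mod 8), (2|1577) = +1, and (2|1577)^2 = +1. Now have (31|1577).
1577 ≡ 1 (mod 4), so quadratic reciprocity gives (31|1577) = (1577|31). Reduce: 1577 ≡ 27 (mod 31). Now have (27|31).
Both 27 ≡ 3 and 31 ≡ 3 (mod 4), so reciprocity gives (27|31) = -(31|27). Reduce: 31 ≡ 4 (mod 27). Now have -(4|27).
Factor out 2: 4 = 2^2. Since 27 ≡ 3 (mod 8), (2|27) = -1, and (2|27)^2 = +1. Now have -(1|27).
(1|27) = 1. Collecting the sign factors: -1.
Product: (1)·(-1) = -1.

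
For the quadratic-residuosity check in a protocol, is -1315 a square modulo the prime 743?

yes

(-1315/743)
  = (171/743)    [-1315 ≡ 171 mod 743]
  = -(743/171)    [QR: both ≡ 3 mod 4, sign flips]
  = -(59/171)    [743 ≡ 59 mod 171]
  = (171/59)    [QR: both ≡ 3 mod 4, sign flips]
  = (53/59)    [171 ≡ 53 mod 59]
  = (59/53)    [QR: 53 ≡ 1 mod 4, sign kept]
  = (6/53)    [59 ≡ 6 mod 53]
  = -(3/53)    [53 ≡ 5 mod 8 ⇒ (2/53) = -1]
  = -(53/3)    [QR: 53 ≡ 1 mod 4, sign kept]
  = -(2/3)    [53 ≡ 2 mod 3]
  = (1/3)    [3 ≡ 3 mod 8 ⇒ (2/3) = -1]
  = 1    [(1/3) = 1]
(-1315/743) = 1, and 743 is prime, so -1315 is a quadratic residue mod 743.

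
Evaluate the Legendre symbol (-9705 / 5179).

-1

Reduce the numerator: -9705 ≡ 653 (mod 5179), so (-9705 / 5179) = (653 / 5179).
653 ≡ 1 (mod 4), so quadratic reciprocity gives (653 / 5179) = (5179 / 653). Reduce: 5179 ≡ 608 (mod 653). Now have (608 / 653).
Factor out 2: 608 = 2^5·19. Since 653 ≡ 5 (mod 8), (2 / 653) = -1, and (2 / 653)^5 = -1. Now have -(19 / 653).
653 ≡ 1 (mod 4), so quadratic reciprocity gives (19 / 653) = (653 / 19). Reduce: 653 ≡ 7 (mod 19). Now have -(7 / 19).
Both 7 ≡ 3 and 19 ≡ 3 (mod 4), so reciprocity gives (7 / 19) = -(19 / 7). Reduce: 19 ≡ 5 (mod 7). Now have (5 / 7).
5 ≡ 1 (mod 4), so quadratic reciprocity gives (5 / 7) = (7 / 5). Reduce: 7 ≡ 2 (mod 5). Now have (2 / 5).
Factor out 2: 2 = 2. Since 5 ≡ 5 (mod 8), (2 / 5) = -1. Now have -(1 / 5).
(1 / 5) = 1. Collecting the sign factors: -1.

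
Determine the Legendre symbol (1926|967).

-1

Reduce the numerator: 1926 ≡ 959 (mod 967), so (1926|967) = (959|967).
Both 959 ≡ 3 and 967 ≡ 3 (mod 4), so reciprocity gives (959|967) = -(967|959). Reduce: 967 ≡ 8 (mod 959). Now have -(8|959).
Factor out 2: 8 = 2^3. Since 959 ≡ 7 (mod 8), (2|959) = +1, and (2|959)^3 = +1. Now have -(1|959).
(1|959) = 1. Collecting the sign factors: -1.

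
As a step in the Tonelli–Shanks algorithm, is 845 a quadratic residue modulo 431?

(845|431)
  = (414|431)    [845 ≡ 414 mod 431]
  = (207|431)    [431 ≡ 7 mod 8 ⇒ (2|431) = +1]
  = -(431|207)    [QR: both ≡ 3 mod 4, sign flips]
  = -(17|207)    [431 ≡ 17 mod 207]
  = -(207|17)    [QR: 17 ≡ 1 mod 4, sign kept]
  = -(3|17)    [207 ≡ 3 mod 17]
  = -(17|3)    [QR: 17 ≡ 1 mod 4, sign kept]
  = -(2|3)    [17 ≡ 2 mod 3]
  = (1|3)    [3 ≡ 3 mod 8 ⇒ (2|3) = -1]
  = 1    [(1|3) = 1]
(845|431) = 1, and 431 is prime, so 845 is a quadratic residue mod 431.

yes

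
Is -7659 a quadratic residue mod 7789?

yes

Reduce the numerator: -7659 ≡ 130 (mod 7789), so (-7659/7789) = (130/7789).
Factor out 2: 130 = 2·65. Since 7789 ≡ 5 (mod 8), (2/7789) = -1. Now have -(65/7789).
65 ≡ 1 (mod 4), so quadratic reciprocity gives (65/7789) = (7789/65). Reduce: 7789 ≡ 54 (mod 65). Now have -(54/65).
Factor out 2: 54 = 2·27. Since 65 ≡ 1 (mod 8), (2/65) = +1. Now have -(27/65).
65 ≡ 1 (mod 4), so quadratic reciprocity gives (27/65) = (65/27). Reduce: 65 ≡ 11 (mod 27). Now have -(11/27).
Both 11 ≡ 3 and 27 ≡ 3 (mod 4), so reciprocity gives (11/27) = -(27/11). Reduce: 27 ≡ 5 (mod 11). Now have (5/11).
5 ≡ 1 (mod 4), so quadratic reciprocity gives (5/11) = (11/5). Reduce: 11 ≡ 1 (mod 5). Now have (1/5).
(1/5) = 1. Collecting the sign factors: 1.
(-7659/7789) = 1, and 7789 is prime, so -7659 is a quadratic residue mod 7789.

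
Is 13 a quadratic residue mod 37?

no

(13/37)
  = (37/13)    [QR: 13 ≡ 1 mod 4, sign kept]
  = (11/13)    [37 ≡ 11 mod 13]
  = (13/11)    [QR: 13 ≡ 1 mod 4, sign kept]
  = (2/11)    [13 ≡ 2 mod 11]
  = -(1/11)    [11 ≡ 3 mod 8 ⇒ (2/11) = -1]
  = -1    [(1/11) = 1]
(13/37) = -1, and 37 is prime, so 13 is not a quadratic residue mod 37.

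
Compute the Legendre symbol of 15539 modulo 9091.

-1

(15539 / 9091)
  = (6448 / 9091)    [15539 ≡ 6448 mod 9091]
  = (403 / 9091)    [9091 ≡ 3 mod 8 ⇒ (2 / 9091)^4 = +1]
  = -(9091 / 403)    [QR: both ≡ 3 mod 4, sign flips]
  = -(225 / 403)    [9091 ≡ 225 mod 403]
  = -(403 / 225)    [QR: 225 ≡ 1 mod 4, sign kept]
  = -(178 / 225)    [403 ≡ 178 mod 225]
  = -(89 / 225)    [225 ≡ 1 mod 8 ⇒ (2 / 225) = +1]
  = -(225 / 89)    [QR: 89 ≡ 1 mod 4, sign kept]
  = -(47 / 89)    [225 ≡ 47 mod 89]
  = -(89 / 47)    [QR: 89 ≡ 1 mod 4, sign kept]
  = -(42 / 47)    [89 ≡ 42 mod 47]
  = -(21 / 47)    [47 ≡ 7 mod 8 ⇒ (2 / 47) = +1]
  = -(47 / 21)    [QR: 21 ≡ 1 mod 4, sign kept]
  = -(5 / 21)    [47 ≡ 5 mod 21]
  = -(21 / 5)    [QR: 5 ≡ 1 mod 4, sign kept]
  = -(1 / 5)    [21 ≡ 1 mod 5]
  = -1    [(1 / 5) = 1]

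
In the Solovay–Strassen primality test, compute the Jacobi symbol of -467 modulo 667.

(-467|667)
  = (200|667)    [-467 ≡ 200 mod 667]
  = -(25|667)    [667 ≡ 3 mod 8 ⇒ (2|667)^3 = -1]
  = -(667|25)    [QR: 25 ≡ 1 mod 4, sign kept]
  = -(17|25)    [667 ≡ 17 mod 25]
  = -(25|17)    [QR: 17 ≡ 1 mod 4, sign kept]
  = -(8|17)    [25 ≡ 8 mod 17]
  = -(1|17)    [17 ≡ 1 mod 8 ⇒ (2|17)^3 = +1]
  = -1    [(1|17) = 1]

-1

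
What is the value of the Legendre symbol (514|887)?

1

(514|887)
  = (257|887)    [887 ≡ 7 mod 8 ⇒ (2|887) = +1]
  = (887|257)    [QR: 257 ≡ 1 mod 4, sign kept]
  = (116|257)    [887 ≡ 116 mod 257]
  = (29|257)    [257 ≡ 1 mod 8 ⇒ (2|257)^2 = +1]
  = (257|29)    [QR: 29 ≡ 1 mod 4, sign kept]
  = (25|29)    [257 ≡ 25 mod 29]
  = (29|25)    [QR: 25 ≡ 1 mod 4, sign kept]
  = (4|25)    [29 ≡ 4 mod 25]
  = (1|25)    [25 ≡ 1 mod 8 ⇒ (2|25)^2 = +1]
  = 1    [(1|25) = 1]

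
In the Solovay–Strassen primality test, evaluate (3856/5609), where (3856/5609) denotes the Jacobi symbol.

-1

(3856/5609)
  = (241/5609)    [5609 ≡ 1 mod 8 ⇒ (2/5609)^4 = +1]
  = (5609/241)    [QR: 241 ≡ 1 mod 4, sign kept]
  = (66/241)    [5609 ≡ 66 mod 241]
  = (33/241)    [241 ≡ 1 mod 8 ⇒ (2/241) = +1]
  = (241/33)    [QR: 33 ≡ 1 mod 4, sign kept]
  = (10/33)    [241 ≡ 10 mod 33]
  = (5/33)    [33 ≡ 1 mod 8 ⇒ (2/33) = +1]
  = (33/5)    [QR: 5 ≡ 1 mod 4, sign kept]
  = (3/5)    [33 ≡ 3 mod 5]
  = (5/3)    [QR: 5 ≡ 1 mod 4, sign kept]
  = (2/3)    [5 ≡ 2 mod 3]
  = -(1/3)    [3 ≡ 3 mod 8 ⇒ (2/3) = -1]
  = -1    [(1/3) = 1]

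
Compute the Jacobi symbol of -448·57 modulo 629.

By multiplicativity, (-448·57/629) = (-448/629)·(57/629).
First factor (-448/629):
(-448/629)
  = (448/629)    [629 ≡ 1 mod 4 ⇒ (-1/629) = +1]
  = (7/629)    [629 ≡ 5 mod 8 ⇒ (2/629)^6 = +1]
  = (629/7)    [QR: 629 ≡ 1 mod 4, sign kept]
  = (6/7)    [629 ≡ 6 mod 7]
  = (3/7)    [7 ≡ 7 mod 8 ⇒ (2/7) = +1]
  = -(7/3)    [QR: both ≡ 3 mod 4, sign flips]
  = -(1/3)    [7 ≡ 1 mod 3]
  = -1    [(1/3) = 1]
Second factor (57/629):
(57/629)
  = (629/57)    [QR: 57 ≡ 1 mod 4, sign kept]
  = (2/57)    [629 ≡ 2 mod 57]
  = (1/57)    [57 ≡ 1 mod 8 ⇒ (2/57) = +1]
  = 1    [(1/57) = 1]
Product: (-1)·(1) = -1.

-1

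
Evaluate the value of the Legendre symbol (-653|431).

1

Reduce the numerator: -653 ≡ 209 (mod 431), so (-653|431) = (209|431).
209 ≡ 1 (mod 4), so quadratic reciprocity gives (209|431) = (431|209). Reduce: 431 ≡ 13 (mod 209). Now have (13|209).
13 ≡ 1 (mod 4), so quadratic reciprocity gives (13|209) = (209|13). Reduce: 209 ≡ 1 (mod 13). Now have (1|13).
(1|13) = 1. Collecting the sign factors: 1.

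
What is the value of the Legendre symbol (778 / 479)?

-1

(778 / 479)
  = (299 / 479)    [778 ≡ 299 mod 479]
  = -(479 / 299)    [QR: both ≡ 3 mod 4, sign flips]
  = -(180 / 299)    [479 ≡ 180 mod 299]
  = -(45 / 299)    [299 ≡ 3 mod 8 ⇒ (2 / 299)^2 = +1]
  = -(299 / 45)    [QR: 45 ≡ 1 mod 4, sign kept]
  = -(29 / 45)    [299 ≡ 29 mod 45]
  = -(45 / 29)    [QR: 29 ≡ 1 mod 4, sign kept]
  = -(16 / 29)    [45 ≡ 16 mod 29]
  = -(1 / 29)    [29 ≡ 5 mod 8 ⇒ (2 / 29)^4 = +1]
  = -1    [(1 / 29) = 1]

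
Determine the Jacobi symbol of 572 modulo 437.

1

Reduce the numerator: 572 ≡ 135 (mod 437), so (572|437) = (135|437).
437 ≡ 1 (mod 4), so quadratic reciprocity gives (135|437) = (437|135). Reduce: 437 ≡ 32 (mod 135). Now have (32|135).
Factor out 2: 32 = 2^5. Since 135 ≡ 7 (mod 8), (2|135) = +1, and (2|135)^5 = +1. Now have (1|135).
(1|135) = 1. Collecting the sign factors: 1.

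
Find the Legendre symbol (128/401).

1

Factor out 2: 128 = 2^7. Since 401 ≡ 1 (mod 8), (2/401) = +1, and (2/401)^7 = +1. Now have (1/401).
(1/401) = 1. Collecting the sign factors: 1.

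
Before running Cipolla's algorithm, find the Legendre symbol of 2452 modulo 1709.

(2452 / 1709)
  = (743 / 1709)    [2452 ≡ 743 mod 1709]
  = (1709 / 743)    [QR: 1709 ≡ 1 mod 4, sign kept]
  = (223 / 743)    [1709 ≡ 223 mod 743]
  = -(743 / 223)    [QR: both ≡ 3 mod 4, sign flips]
  = -(74 / 223)    [743 ≡ 74 mod 223]
  = -(37 / 223)    [223 ≡ 7 mod 8 ⇒ (2 / 223) = +1]
  = -(223 / 37)    [QR: 37 ≡ 1 mod 4, sign kept]
  = -(1 / 37)    [223 ≡ 1 mod 37]
  = -1    [(1 / 37) = 1]

-1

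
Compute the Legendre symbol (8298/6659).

-1

(8298/6659)
  = (1639/6659)    [8298 ≡ 1639 mod 6659]
  = -(6659/1639)    [QR: both ≡ 3 mod 4, sign flips]
  = -(103/1639)    [6659 ≡ 103 mod 1639]
  = (1639/103)    [QR: both ≡ 3 mod 4, sign flips]
  = (94/103)    [1639 ≡ 94 mod 103]
  = (47/103)    [103 ≡ 7 mod 8 ⇒ (2/103) = +1]
  = -(103/47)    [QR: both ≡ 3 mod 4, sign flips]
  = -(9/47)    [103 ≡ 9 mod 47]
  = -(47/9)    [QR: 9 ≡ 1 mod 4, sign kept]
  = -(2/9)    [47 ≡ 2 mod 9]
  = -(1/9)    [9 ≡ 1 mod 8 ⇒ (2/9) = +1]
  = -1    [(1/9) = 1]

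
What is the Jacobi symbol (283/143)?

-1

Reduce the numerator: 283 ≡ 140 (mod 143), so (283/143) = (140/143).
Factor out 2: 140 = 2^2·35. Since 143 ≡ 7 (mod 8), (2/143) = +1, and (2/143)^2 = +1. Now have (35/143).
Both 35 ≡ 3 and 143 ≡ 3 (mod 4), so reciprocity gives (35/143) = -(143/35). Reduce: 143 ≡ 3 (mod 35). Now have -(3/35).
Both 3 ≡ 3 and 35 ≡ 3 (mod 4), so reciprocity gives (3/35) = -(35/3). Reduce: 35 ≡ 2 (mod 3). Now have (2/3).
Factor out 2: 2 = 2. Since 3 ≡ 3 (mod 8), (2/3) = -1. Now have -(1/3).
(1/3) = 1. Collecting the sign factors: -1.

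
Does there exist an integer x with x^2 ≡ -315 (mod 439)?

no

(-315/439)
  = (124/439)    [-315 ≡ 124 mod 439]
  = (31/439)    [439 ≡ 7 mod 8 ⇒ (2/439)^2 = +1]
  = -(439/31)    [QR: both ≡ 3 mod 4, sign flips]
  = -(5/31)    [439 ≡ 5 mod 31]
  = -(31/5)    [QR: 5 ≡ 1 mod 4, sign kept]
  = -(1/5)    [31 ≡ 1 mod 5]
  = -1    [(1/5) = 1]
(-315/439) = -1, and 439 is prime, so -315 is not a quadratic residue mod 439.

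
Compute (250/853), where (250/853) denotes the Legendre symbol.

(250/853)
  = -(125/853)    [853 ≡ 5 mod 8 ⇒ (2/853) = -1]
  = -(853/125)    [QR: 125 ≡ 1 mod 4, sign kept]
  = -(103/125)    [853 ≡ 103 mod 125]
  = -(125/103)    [QR: 125 ≡ 1 mod 4, sign kept]
  = -(22/103)    [125 ≡ 22 mod 103]
  = -(11/103)    [103 ≡ 7 mod 8 ⇒ (2/103) = +1]
  = (103/11)    [QR: both ≡ 3 mod 4, sign flips]
  = (4/11)    [103 ≡ 4 mod 11]
  = (1/11)    [11 ≡ 3 mod 8 ⇒ (2/11)^2 = +1]
  = 1    [(1/11) = 1]

1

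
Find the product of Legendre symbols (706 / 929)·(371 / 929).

By multiplicativity, (706·371 / 929) = (706 / 929)·(371 / 929).
First factor (706 / 929):
Factor out 2: 706 = 2·353. Since 929 ≡ 1 (mod 8), (2 / 929) = +1. Now have (353 / 929).
353 ≡ 1 (mod 4), so quadratic reciprocity gives (353 / 929) = (929 / 353). Reduce: 929 ≡ 223 (mod 353). Now have (223 / 353).
353 ≡ 1 (mod 4), so quadratic reciprocity gives (223 / 353) = (353 / 223). Reduce: 353 ≡ 130 (mod 223). Now have (130 / 223).
Factor out 2: 130 = 2·65. Since 223 ≡ 7 (mod 8), (2 / 223) = +1. Now have (65 / 223).
65 ≡ 1 (mod 4), so quadratic reciprocity gives (65 / 223) = (223 / 65). Reduce: 223 ≡ 28 (mod 65). Now have (28 / 65).
Factor out 2: 28 = 2^2·7. Since 65 ≡ 1 (mod 8), (2 / 65) = +1, and (2 / 65)^2 = +1. Now have (7 / 65).
65 ≡ 1 (mod 4), so quadratic reciprocity gives (7 / 65) = (65 / 7). Reduce: 65 ≡ 2 (mod 7). Now have (2 / 7).
Factor out 2: 2 = 2. Since 7 ≡ 7 (mod 8), (2 / 7) = +1. Now have (1 / 7).
(1 / 7) = 1. Collecting the sign factors: 1.
Second factor (371 / 929):
929 ≡ 1 (mod 4), so quadratic reciprocity gives (371 / 929) = (929 / 371). Reduce: 929 ≡ 187 (mod 371). Now have (187 / 371).
Both 187 ≡ 3 and 371 ≡ 3 (mod 4), so reciprocity gives (187 / 371) = -(371 / 187). Reduce: 371 ≡ 184 (mod 187). Now have -(184 / 187).
Factor out 2: 184 = 2^3·23. Since 187 ≡ 3 (mod 8), (2 / 187) = -1, and (2 / 187)^3 = -1. Now have (23 / 187).
Both 23 ≡ 3 and 187 ≡ 3 (mod 4), so reciprocity gives (23 / 187) = -(187 / 23). Reduce: 187 ≡ 3 (mod 23). Now have -(3 / 23).
Both 3 ≡ 3 and 23 ≡ 3 (mod 4), so reciprocity gives (3 / 23) = -(23 / 3). Reduce: 23 ≡ 2 (mod 3). Now have (2 / 3).
Factor out 2: 2 = 2. Since 3 ≡ 3 (mod 8), (2 / 3) = -1. Now have -(1 / 3).
(1 / 3) = 1. Collecting the sign factors: -1.
Product: (1)·(-1) = -1.

-1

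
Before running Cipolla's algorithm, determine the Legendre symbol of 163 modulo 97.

Reduce the numerator: 163 ≡ 66 (mod 97), so (163|97) = (66|97).
Factor out 2: 66 = 2·33. Since 97 ≡ 1 (mod 8), (2|97) = +1. Now have (33|97).
33 ≡ 1 (mod 4), so quadratic reciprocity gives (33|97) = (97|33). Reduce: 97 ≡ 31 (mod 33). Now have (31|33).
33 ≡ 1 (mod 4), so quadratic reciprocity gives (31|33) = (33|31). Reduce: 33 ≡ 2 (mod 31). Now have (2|31).
Factor out 2: 2 = 2. Since 31 ≡ 7 (mod 8), (2|31) = +1. Now have (1|31).
(1|31) = 1. Collecting the sign factors: 1.

1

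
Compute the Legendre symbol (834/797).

(834/797)
  = (37/797)    [834 ≡ 37 mod 797]
  = (797/37)    [QR: 37 ≡ 1 mod 4, sign kept]
  = (20/37)    [797 ≡ 20 mod 37]
  = (5/37)    [37 ≡ 5 mod 8 ⇒ (2/37)^2 = +1]
  = (37/5)    [QR: 5 ≡ 1 mod 4, sign kept]
  = (2/5)    [37 ≡ 2 mod 5]
  = -(1/5)    [5 ≡ 5 mod 8 ⇒ (2/5) = -1]
  = -1    [(1/5) = 1]

-1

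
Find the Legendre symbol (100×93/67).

By multiplicativity, (100·93/67) = (100/67)·(93/67).
First factor (100/67):
Reduce the numerator: 100 ≡ 33 (mod 67), so (100/67) = (33/67).
33 ≡ 1 (mod 4), so quadratic reciprocity gives (33/67) = (67/33). Reduce: 67 ≡ 1 (mod 33). Now have (1/33).
(1/33) = 1. Collecting the sign factors: 1.
Second factor (93/67):
Reduce the numerator: 93 ≡ 26 (mod 67), so (93/67) = (26/67).
Factor out 2: 26 = 2·13. Since 67 ≡ 3 (mod 8), (2/67) = -1. Now have -(13/67).
13 ≡ 1 (mod 4), so quadratic reciprocity gives (13/67) = (67/13). Reduce: 67 ≡ 2 (mod 13). Now have -(2/13).
Factor out 2: 2 = 2. Since 13 ≡ 5 (mod 8), (2/13) = -1. Now have (1/13).
(1/13) = 1. Collecting the sign factors: 1.
Product: (1)·(1) = 1.

1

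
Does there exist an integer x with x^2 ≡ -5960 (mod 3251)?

no

(-5960/3251)
  = (542/3251)    [-5960 ≡ 542 mod 3251]
  = -(271/3251)    [3251 ≡ 3 mod 8 ⇒ (2/3251) = -1]
  = (3251/271)    [QR: both ≡ 3 mod 4, sign flips]
  = (270/271)    [3251 ≡ 270 mod 271]
  = (135/271)    [271 ≡ 7 mod 8 ⇒ (2/271) = +1]
  = -(271/135)    [QR: both ≡ 3 mod 4, sign flips]
  = -(1/135)    [271 ≡ 1 mod 135]
  = -1    [(1/135) = 1]
The Legendre symbol is -1, so x^2 ≡ -5960 (mod 3251) has no solution.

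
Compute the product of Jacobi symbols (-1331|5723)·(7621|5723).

By multiplicativity, (-1331·7621|5723) = (-1331|5723)·(7621|5723).
First factor (-1331|5723):
(-1331|5723)
  = (4392|5723)    [-1331 ≡ 4392 mod 5723]
  = -(549|5723)    [5723 ≡ 3 mod 8 ⇒ (2|5723)^3 = -1]
  = -(5723|549)    [QR: 549 ≡ 1 mod 4, sign kept]
  = -(233|549)    [5723 ≡ 233 mod 549]
  = -(549|233)    [QR: 233 ≡ 1 mod 4, sign kept]
  = -(83|233)    [549 ≡ 83 mod 233]
  = -(233|83)    [QR: 233 ≡ 1 mod 4, sign kept]
  = -(67|83)    [233 ≡ 67 mod 83]
  = (83|67)    [QR: both ≡ 3 mod 4, sign flips]
  = (16|67)    [83 ≡ 16 mod 67]
  = (1|67)    [67 ≡ 3 mod 8 ⇒ (2|67)^4 = +1]
  = 1    [(1|67) = 1]
Second factor (7621|5723):
(7621|5723)
  = (1898|5723)    [7621 ≡ 1898 mod 5723]
  = -(949|5723)    [5723 ≡ 3 mod 8 ⇒ (2|5723) = -1]
  = -(5723|949)    [QR: 949 ≡ 1 mod 4, sign kept]
  = -(29|949)    [5723 ≡ 29 mod 949]
  = -(949|29)    [QR: 29 ≡ 1 mod 4, sign kept]
  = -(21|29)    [949 ≡ 21 mod 29]
  = -(29|21)    [QR: 21 ≡ 1 mod 4, sign kept]
  = -(8|21)    [29 ≡ 8 mod 21]
  = (1|21)    [21 ≡ 5 mod 8 ⇒ (2|21)^3 = -1]
  = 1    [(1|21) = 1]
Product: (1)·(1) = 1.

1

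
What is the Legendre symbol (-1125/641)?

Pull out -1: (-1125/641) = (-1/641)·(1125/641). Since 641 ≡ 1 (mod 4), (-1/641) = +1. Now have (1125/641).
Reduce the numerator: 1125 ≡ 484 (mod 641), so (1125/641) = (484/641).
Factor out 2: 484 = 2^2·121. Since 641 ≡ 1 (mod 8), (2/641) = +1, and (2/641)^2 = +1. Now have (121/641).
121 ≡ 1 (mod 4), so quadratic reciprocity gives (121/641) = (641/121). Reduce: 641 ≡ 36 (mod 121). Now have (36/121).
Factor out 2: 36 = 2^2·9. Since 121 ≡ 1 (mod 8), (2/121) = +1, and (2/121)^2 = +1. Now have (9/121).
9 ≡ 1 (mod 4), so quadratic reciprocity gives (9/121) = (121/9). Reduce: 121 ≡ 4 (mod 9). Now have (4/9).
Factor out 2: 4 = 2^2. Since 9 ≡ 1 (mod 8), (2/9) = +1, and (2/9)^2 = +1. Now have (1/9).
(1/9) = 1. Collecting the sign factors: 1.

1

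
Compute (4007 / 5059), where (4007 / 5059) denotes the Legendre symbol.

Both 4007 ≡ 3 and 5059 ≡ 3 (mod 4), so reciprocity gives (4007 / 5059) = -(5059 / 4007). Reduce: 5059 ≡ 1052 (mod 4007). Now have -(1052 / 4007).
Factor out 2: 1052 = 2^2·263. Since 4007 ≡ 7 (mod 8), (2 / 4007) = +1, and (2 / 4007)^2 = +1. Now have -(263 / 4007).
Both 263 ≡ 3 and 4007 ≡ 3 (mod 4), so reciprocity gives (263 / 4007) = -(4007 / 263). Reduce: 4007 ≡ 62 (mod 263). Now have (62 / 263).
Factor out 2: 62 = 2·31. Since 263 ≡ 7 (mod 8), (2 / 263) = +1. Now have (31 / 263).
Both 31 ≡ 3 and 263 ≡ 3 (mod 4), so reciprocity gives (31 / 263) = -(263 / 31). Reduce: 263 ≡ 15 (mod 31). Now have -(15 / 31).
Both 15 ≡ 3 and 31 ≡ 3 (mod 4), so reciprocity gives (15 / 31) = -(31 / 15). Reduce: 31 ≡ 1 (mod 15). Now have (1 / 15).
(1 / 15) = 1. Collecting the sign factors: 1.

1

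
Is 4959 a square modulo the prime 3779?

Reduce the numerator: 4959 ≡ 1180 (mod 3779), so (4959|3779) = (1180|3779).
Factor out 2: 1180 = 2^2·295. Since 3779 ≡ 3 (mod 8), (2|3779) = -1, and (2|3779)^2 = +1. Now have (295|3779).
Both 295 ≡ 3 and 3779 ≡ 3 (mod 4), so reciprocity gives (295|3779) = -(3779|295). Reduce: 3779 ≡ 239 (mod 295). Now have -(239|295).
Both 239 ≡ 3 and 295 ≡ 3 (mod 4), so reciprocity gives (239|295) = -(295|239). Reduce: 295 ≡ 56 (mod 239). Now have (56|239).
Factor out 2: 56 = 2^3·7. Since 239 ≡ 7 (mod 8), (2|239) = +1, and (2|239)^3 = +1. Now have (7|239).
Both 7 ≡ 3 and 239 ≡ 3 (mod 4), so reciprocity gives (7|239) = -(239|7). Reduce: 239 ≡ 1 (mod 7). Now have -(1|7).
(1|7) = 1. Collecting the sign factors: -1.
The Legendre symbol is -1, so x^2 ≡ 4959 (mod 3779) has no solution.

no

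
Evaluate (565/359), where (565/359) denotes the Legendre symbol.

(565/359)
  = (206/359)    [565 ≡ 206 mod 359]
  = (103/359)    [359 ≡ 7 mod 8 ⇒ (2/359) = +1]
  = -(359/103)    [QR: both ≡ 3 mod 4, sign flips]
  = -(50/103)    [359 ≡ 50 mod 103]
  = -(25/103)    [103 ≡ 7 mod 8 ⇒ (2/103) = +1]
  = -(103/25)    [QR: 25 ≡ 1 mod 4, sign kept]
  = -(3/25)    [103 ≡ 3 mod 25]
  = -(25/3)    [QR: 25 ≡ 1 mod 4, sign kept]
  = -(1/3)    [25 ≡ 1 mod 3]
  = -1    [(1/3) = 1]

-1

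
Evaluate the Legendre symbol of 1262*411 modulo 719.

By multiplicativity, (1262·411/719) = (1262/719)·(411/719).
First factor (1262/719):
Reduce the numerator: 1262 ≡ 543 (mod 719), so (1262/719) = (543/719).
Both 543 ≡ 3 and 719 ≡ 3 (mod 4), so reciprocity gives (543/719) = -(719/543). Reduce: 719 ≡ 176 (mod 543). Now have -(176/543).
Factor out 2: 176 = 2^4·11. Since 543 ≡ 7 (mod 8), (2/543) = +1, and (2/543)^4 = +1. Now have -(11/543).
Both 11 ≡ 3 and 543 ≡ 3 (mod 4), so reciprocity gives (11/543) = -(543/11). Reduce: 543 ≡ 4 (mod 11). Now have (4/11).
Factor out 2: 4 = 2^2. Since 11 ≡ 3 (mod 8), (2/11) = -1, and (2/11)^2 = +1. Now have (1/11).
(1/11) = 1. Collecting the sign factors: 1.
Second factor (411/719):
Both 411 ≡ 3 and 719 ≡ 3 (mod 4), so reciprocity gives (411/719) = -(719/411). Reduce: 719 ≡ 308 (mod 411). Now have -(308/411).
Factor out 2: 308 = 2^2·77. Since 411 ≡ 3 (mod 8), (2/411) = -1, and (2/411)^2 = +1. Now have -(77/411).
77 ≡ 1 (mod 4), so quadratic reciprocity gives (77/411) = (411/77). Reduce: 411 ≡ 26 (mod 77). Now have -(26/77).
Factor out 2: 26 = 2·13. Since 77 ≡ 5 (mod 8), (2/77) = -1. Now have (13/77).
13 ≡ 1 (mod 4), so quadratic reciprocity gives (13/77) = (77/13). Reduce: 77 ≡ 12 (mod 13). Now have (12/13).
Factor out 2: 12 = 2^2·3. Since 13 ≡ 5 (mod 8), (2/13) = -1, and (2/13)^2 = +1. Now have (3/13).
13 ≡ 1 (mod 4), so quadratic reciprocity gives (3/13) = (13/3). Reduce: 13 ≡ 1 (mod 3). Now have (1/3).
(1/3) = 1. Collecting the sign factors: 1.
Product: (1)·(1) = 1.

1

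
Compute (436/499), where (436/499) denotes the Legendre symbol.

(436/499)
  = (109/499)    [499 ≡ 3 mod 8 ⇒ (2/499)^2 = +1]
  = (499/109)    [QR: 109 ≡ 1 mod 4, sign kept]
  = (63/109)    [499 ≡ 63 mod 109]
  = (109/63)    [QR: 109 ≡ 1 mod 4, sign kept]
  = (46/63)    [109 ≡ 46 mod 63]
  = (23/63)    [63 ≡ 7 mod 8 ⇒ (2/63) = +1]
  = -(63/23)    [QR: both ≡ 3 mod 4, sign flips]
  = -(17/23)    [63 ≡ 17 mod 23]
  = -(23/17)    [QR: 17 ≡ 1 mod 4, sign kept]
  = -(6/17)    [23 ≡ 6 mod 17]
  = -(3/17)    [17 ≡ 1 mod 8 ⇒ (2/17) = +1]
  = -(17/3)    [QR: 17 ≡ 1 mod 4, sign kept]
  = -(2/3)    [17 ≡ 2 mod 3]
  = (1/3)    [3 ≡ 3 mod 8 ⇒ (2/3) = -1]
  = 1    [(1/3) = 1]

1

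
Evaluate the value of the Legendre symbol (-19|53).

(-19|53)
  = (34|53)    [-19 ≡ 34 mod 53]
  = -(17|53)    [53 ≡ 5 mod 8 ⇒ (2|53) = -1]
  = -(53|17)    [QR: 17 ≡ 1 mod 4, sign kept]
  = -(2|17)    [53 ≡ 2 mod 17]
  = -(1|17)    [17 ≡ 1 mod 8 ⇒ (2|17) = +1]
  = -1    [(1|17) = 1]

-1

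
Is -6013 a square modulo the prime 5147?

yes

Reduce the numerator: -6013 ≡ 4281 (mod 5147), so (-6013/5147) = (4281/5147).
4281 ≡ 1 (mod 4), so quadratic reciprocity gives (4281/5147) = (5147/4281). Reduce: 5147 ≡ 866 (mod 4281). Now have (866/4281).
Factor out 2: 866 = 2·433. Since 4281 ≡ 1 (mod 8), (2/4281) = +1. Now have (433/4281).
433 ≡ 1 (mod 4), so quadratic reciprocity gives (433/4281) = (4281/433). Reduce: 4281 ≡ 384 (mod 433). Now have (384/433).
Factor out 2: 384 = 2^7·3. Since 433 ≡ 1 (mod 8), (2/433) = +1, and (2/433)^7 = +1. Now have (3/433).
433 ≡ 1 (mod 4), so quadratic reciprocity gives (3/433) = (433/3). Reduce: 433 ≡ 1 (mod 3). Now have (1/3).
(1/3) = 1. Collecting the sign factors: 1.
(-6013/5147) = 1, and 5147 is prime, so -6013 is a quadratic residue mod 5147.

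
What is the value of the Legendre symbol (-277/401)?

-1

Reduce the numerator: -277 ≡ 124 (mod 401), so (-277/401) = (124/401).
Factor out 2: 124 = 2^2·31. Since 401 ≡ 1 (mod 8), (2/401) = +1, and (2/401)^2 = +1. Now have (31/401).
401 ≡ 1 (mod 4), so quadratic reciprocity gives (31/401) = (401/31). Reduce: 401 ≡ 29 (mod 31). Now have (29/31).
29 ≡ 1 (mod 4), so quadratic reciprocity gives (29/31) = (31/29). Reduce: 31 ≡ 2 (mod 29). Now have (2/29).
Factor out 2: 2 = 2. Since 29 ≡ 5 (mod 8), (2/29) = -1. Now have -(1/29).
(1/29) = 1. Collecting the sign factors: -1.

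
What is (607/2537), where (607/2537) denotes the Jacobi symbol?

(607/2537)
  = (2537/607)    [QR: 2537 ≡ 1 mod 4, sign kept]
  = (109/607)    [2537 ≡ 109 mod 607]
  = (607/109)    [QR: 109 ≡ 1 mod 4, sign kept]
  = (62/109)    [607 ≡ 62 mod 109]
  = -(31/109)    [109 ≡ 5 mod 8 ⇒ (2/109) = -1]
  = -(109/31)    [QR: 109 ≡ 1 mod 4, sign kept]
  = -(16/31)    [109 ≡ 16 mod 31]
  = -(1/31)    [31 ≡ 7 mod 8 ⇒ (2/31)^4 = +1]
  = -1    [(1/31) = 1]

-1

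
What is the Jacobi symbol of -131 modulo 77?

(-131|77)
  = (131|77)    [77 ≡ 1 mod 4 ⇒ (-1|77) = +1]
  = (54|77)    [131 ≡ 54 mod 77]
  = -(27|77)    [77 ≡ 5 mod 8 ⇒ (2|77) = -1]
  = -(77|27)    [QR: 77 ≡ 1 mod 4, sign kept]
  = -(23|27)    [77 ≡ 23 mod 27]
  = (27|23)    [QR: both ≡ 3 mod 4, sign flips]
  = (4|23)    [27 ≡ 4 mod 23]
  = (1|23)    [23 ≡ 7 mod 8 ⇒ (2|23)^2 = +1]
  = 1    [(1|23) = 1]

1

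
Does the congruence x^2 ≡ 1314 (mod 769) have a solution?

Reduce the numerator: 1314 ≡ 545 (mod 769), so (1314/769) = (545/769).
545 ≡ 1 (mod 4), so quadratic reciprocity gives (545/769) = (769/545). Reduce: 769 ≡ 224 (mod 545). Now have (224/545).
Factor out 2: 224 = 2^5·7. Since 545 ≡ 1 (mod 8), (2/545) = +1, and (2/545)^5 = +1. Now have (7/545).
545 ≡ 1 (mod 4), so quadratic reciprocity gives (7/545) = (545/7). Reduce: 545 ≡ 6 (mod 7). Now have (6/7).
Factor out 2: 6 = 2·3. Since 7 ≡ 7 (mod 8), (2/7) = +1. Now have (3/7).
Both 3 ≡ 3 and 7 ≡ 3 (mod 4), so reciprocity gives (3/7) = -(7/3). Reduce: 7 ≡ 1 (mod 3). Now have -(1/3).
(1/3) = 1. Collecting the sign factors: -1.
The Legendre symbol is -1, so x^2 ≡ 1314 (mod 769) has no solution.

no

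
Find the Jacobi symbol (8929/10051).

8929 ≡ 1 (mod 4), so quadratic reciprocity gives (8929/10051) = (10051/8929). Reduce: 10051 ≡ 1122 (mod 8929). Now have (1122/8929).
Factor out 2: 1122 = 2·561. Since 8929 ≡ 1 (mod 8), (2/8929) = +1. Now have (561/8929).
561 ≡ 1 (mod 4), so quadratic reciprocity gives (561/8929) = (8929/561). Reduce: 8929 ≡ 514 (mod 561). Now have (514/561).
Factor out 2: 514 = 2·257. Since 561 ≡ 1 (mod 8), (2/561) = +1. Now have (257/561).
257 ≡ 1 (mod 4), so quadratic reciprocity gives (257/561) = (561/257). Reduce: 561 ≡ 47 (mod 257). Now have (47/257).
257 ≡ 1 (mod 4), so quadratic reciprocity gives (47/257) = (257/47). Reduce: 257 ≡ 22 (mod 47). Now have (22/47).
Factor out 2: 22 = 2·11. Since 47 ≡ 7 (mod 8), (2/47) = +1. Now have (11/47).
Both 11 ≡ 3 and 47 ≡ 3 (mod 4), so reciprocity gives (11/47) = -(47/11). Reduce: 47 ≡ 3 (mod 11). Now have -(3/11).
Both 3 ≡ 3 and 11 ≡ 3 (mod 4), so reciprocity gives (3/11) = -(11/3). Reduce: 11 ≡ 2 (mod 3). Now have (2/3).
Factor out 2: 2 = 2. Since 3 ≡ 3 (mod 8), (2/3) = -1. Now have -(1/3).
(1/3) = 1. Collecting the sign factors: -1.

-1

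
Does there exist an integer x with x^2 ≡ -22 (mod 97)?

yes

Pull out -1: (-22/97) = (-1/97)·(22/97). Since 97 ≡ 1 (mod 4), (-1/97) = +1. Now have (22/97).
Factor out 2: 22 = 2·11. Since 97 ≡ 1 (mod 8), (2/97) = +1. Now have (11/97).
97 ≡ 1 (mod 4), so quadratic reciprocity gives (11/97) = (97/11). Reduce: 97 ≡ 9 (mod 11). Now have (9/11).
9 ≡ 1 (mod 4), so quadratic reciprocity gives (9/11) = (11/9). Reduce: 11 ≡ 2 (mod 9). Now have (2/9).
Factor out 2: 2 = 2. Since 9 ≡ 1 (mod 8), (2/9) = +1. Now have (1/9).
(1/9) = 1. Collecting the sign factors: 1.
The Legendre symbol is 1, so x^2 ≡ -22 (mod 97) has solution.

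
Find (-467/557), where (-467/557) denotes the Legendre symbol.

(-467/557)
  = (90/557)    [-467 ≡ 90 mod 557]
  = -(45/557)    [557 ≡ 5 mod 8 ⇒ (2/557) = -1]
  = -(557/45)    [QR: 45 ≡ 1 mod 4, sign kept]
  = -(17/45)    [557 ≡ 17 mod 45]
  = -(45/17)    [QR: 17 ≡ 1 mod 4, sign kept]
  = -(11/17)    [45 ≡ 11 mod 17]
  = -(17/11)    [QR: 17 ≡ 1 mod 4, sign kept]
  = -(6/11)    [17 ≡ 6 mod 11]
  = (3/11)    [11 ≡ 3 mod 8 ⇒ (2/11) = -1]
  = -(11/3)    [QR: both ≡ 3 mod 4, sign flips]
  = -(2/3)    [11 ≡ 2 mod 3]
  = (1/3)    [3 ≡ 3 mod 8 ⇒ (2/3) = -1]
  = 1    [(1/3) = 1]

1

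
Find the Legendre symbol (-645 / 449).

Pull out -1: (-645 / 449) = (-1 / 449)·(645 / 449). Since 449 ≡ 1 (mod 4), (-1 / 449) = +1. Now have (645 / 449).
Reduce the numerator: 645 ≡ 196 (mod 449), so (645 / 449) = (196 / 449).
Factor out 2: 196 = 2^2·49. Since 449 ≡ 1 (mod 8), (2 / 449) = +1, and (2 / 449)^2 = +1. Now have (49 / 449).
49 ≡ 1 (mod 4), so quadratic reciprocity gives (49 / 449) = (449 / 49). Reduce: 449 ≡ 8 (mod 49). Now have (8 / 49).
Factor out 2: 8 = 2^3. Since 49 ≡ 1 (mod 8), (2 / 49) = +1, and (2 / 49)^3 = +1. Now have (1 / 49).
(1 / 49) = 1. Collecting the sign factors: 1.

1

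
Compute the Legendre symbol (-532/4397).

Reduce the numerator: -532 ≡ 3865 (mod 4397), so (-532/4397) = (3865/4397).
3865 ≡ 1 (mod 4), so quadratic reciprocity gives (3865/4397) = (4397/3865). Reduce: 4397 ≡ 532 (mod 3865). Now have (532/3865).
Factor out 2: 532 = 2^2·133. Since 3865 ≡ 1 (mod 8), (2/3865) = +1, and (2/3865)^2 = +1. Now have (133/3865).
133 ≡ 1 (mod 4), so quadratic reciprocity gives (133/3865) = (3865/133). Reduce: 3865 ≡ 8 (mod 133). Now have (8/133).
Factor out 2: 8 = 2^3. Since 133 ≡ 5 (mod 8), (2/133) = -1, and (2/133)^3 = -1. Now have -(1/133).
(1/133) = 1. Collecting the sign factors: -1.

-1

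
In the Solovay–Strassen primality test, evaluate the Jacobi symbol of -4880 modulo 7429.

1

Reduce the numerator: -4880 ≡ 2549 (mod 7429), so (-4880/7429) = (2549/7429).
2549 ≡ 1 (mod 4), so quadratic reciprocity gives (2549/7429) = (7429/2549). Reduce: 7429 ≡ 2331 (mod 2549). Now have (2331/2549).
2549 ≡ 1 (mod 4), so quadratic reciprocity gives (2331/2549) = (2549/2331). Reduce: 2549 ≡ 218 (mod 2331). Now have (218/2331).
Factor out 2: 218 = 2·109. Since 2331 ≡ 3 (mod 8), (2/2331) = -1. Now have -(109/2331).
109 ≡ 1 (mod 4), so quadratic reciprocity gives (109/2331) = (2331/109). Reduce: 2331 ≡ 42 (mod 109). Now have -(42/109).
Factor out 2: 42 = 2·21. Since 109 ≡ 5 (mod 8), (2/109) = -1. Now have (21/109).
21 ≡ 1 (mod 4), so quadratic reciprocity gives (21/109) = (109/21). Reduce: 109 ≡ 4 (mod 21). Now have (4/21).
Factor out 2: 4 = 2^2. Since 21 ≡ 5 (mod 8), (2/21) = -1, and (2/21)^2 = +1. Now have (1/21).
(1/21) = 1. Collecting the sign factors: 1.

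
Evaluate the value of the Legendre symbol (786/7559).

1

Factor out 2: 786 = 2·393. Since 7559 ≡ 7 (mod 8), (2/7559) = +1. Now have (393/7559).
393 ≡ 1 (mod 4), so quadratic reciprocity gives (393/7559) = (7559/393). Reduce: 7559 ≡ 92 (mod 393). Now have (92/393).
Factor out 2: 92 = 2^2·23. Since 393 ≡ 1 (mod 8), (2/393) = +1, and (2/393)^2 = +1. Now have (23/393).
393 ≡ 1 (mod 4), so quadratic reciprocity gives (23/393) = (393/23). Reduce: 393 ≡ 2 (mod 23). Now have (2/23).
Factor out 2: 2 = 2. Since 23 ≡ 7 (mod 8), (2/23) = +1. Now have (1/23).
(1/23) = 1. Collecting the sign factors: 1.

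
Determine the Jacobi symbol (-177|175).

(-177|175)
  = (173|175)    [-177 ≡ 173 mod 175]
  = (175|173)    [QR: 173 ≡ 1 mod 4, sign kept]
  = (2|173)    [175 ≡ 2 mod 173]
  = -(1|173)    [173 ≡ 5 mod 8 ⇒ (2|173) = -1]
  = -1    [(1|173) = 1]

-1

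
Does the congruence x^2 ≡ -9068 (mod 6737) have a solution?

no

(-9068/6737)
  = (4406/6737)    [-9068 ≡ 4406 mod 6737]
  = (2203/6737)    [6737 ≡ 1 mod 8 ⇒ (2/6737) = +1]
  = (6737/2203)    [QR: 6737 ≡ 1 mod 4, sign kept]
  = (128/2203)    [6737 ≡ 128 mod 2203]
  = -(1/2203)    [2203 ≡ 3 mod 8 ⇒ (2/2203)^7 = -1]
  = -1    [(1/2203) = 1]
The Legendre symbol is -1, so x^2 ≡ -9068 (mod 6737) has no solution.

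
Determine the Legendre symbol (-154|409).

1

(-154|409)
  = (255|409)    [-154 ≡ 255 mod 409]
  = (409|255)    [QR: 409 ≡ 1 mod 4, sign kept]
  = (154|255)    [409 ≡ 154 mod 255]
  = (77|255)    [255 ≡ 7 mod 8 ⇒ (2|255) = +1]
  = (255|77)    [QR: 77 ≡ 1 mod 4, sign kept]
  = (24|77)    [255 ≡ 24 mod 77]
  = -(3|77)    [77 ≡ 5 mod 8 ⇒ (2|77)^3 = -1]
  = -(77|3)    [QR: 77 ≡ 1 mod 4, sign kept]
  = -(2|3)    [77 ≡ 2 mod 3]
  = (1|3)    [3 ≡ 3 mod 8 ⇒ (2|3) = -1]
  = 1    [(1|3) = 1]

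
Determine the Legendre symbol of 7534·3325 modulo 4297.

By multiplicativity, (7534·3325 / 4297) = (7534 / 4297)·(3325 / 4297).
First factor (7534 / 4297):
(7534 / 4297)
  = (3237 / 4297)    [7534 ≡ 3237 mod 4297]
  = (4297 / 3237)    [QR: 3237 ≡ 1 mod 4, sign kept]
  = (1060 / 3237)    [4297 ≡ 1060 mod 3237]
  = (265 / 3237)    [3237 ≡ 5 mod 8 ⇒ (2 / 3237)^2 = +1]
  = (3237 / 265)    [QR: 265 ≡ 1 mod 4, sign kept]
  = (57 / 265)    [3237 ≡ 57 mod 265]
  = (265 / 57)    [QR: 57 ≡ 1 mod 4, sign kept]
  = (37 / 57)    [265 ≡ 37 mod 57]
  = (57 / 37)    [QR: 37 ≡ 1 mod 4, sign kept]
  = (20 / 37)    [57 ≡ 20 mod 37]
  = (5 / 37)    [37 ≡ 5 mod 8 ⇒ (2 / 37)^2 = +1]
  = (37 / 5)    [QR: 5 ≡ 1 mod 4, sign kept]
  = (2 / 5)    [37 ≡ 2 mod 5]
  = -(1 / 5)    [5 ≡ 5 mod 8 ⇒ (2 / 5) = -1]
  = -1    [(1 / 5) = 1]
Second factor (3325 / 4297):
(3325 / 4297)
  = (4297 / 3325)    [QR: 3325 ≡ 1 mod 4, sign kept]
  = (972 / 3325)    [4297 ≡ 972 mod 3325]
  = (243 / 3325)    [3325 ≡ 5 mod 8 ⇒ (2 / 3325)^2 = +1]
  = (3325 / 243)    [QR: 3325 ≡ 1 mod 4, sign kept]
  = (166 / 243)    [3325 ≡ 166 mod 243]
  = -(83 / 243)    [243 ≡ 3 mod 8 ⇒ (2 / 243) = -1]
  = (243 / 83)    [QR: both ≡ 3 mod 4, sign flips]
  = (77 / 83)    [243 ≡ 77 mod 83]
  = (83 / 77)    [QR: 77 ≡ 1 mod 4, sign kept]
  = (6 / 77)    [83 ≡ 6 mod 77]
  = -(3 / 77)    [77 ≡ 5 mod 8 ⇒ (2 / 77) = -1]
  = -(77 / 3)    [QR: 77 ≡ 1 mod 4, sign kept]
  = -(2 / 3)    [77 ≡ 2 mod 3]
  = (1 / 3)    [3 ≡ 3 mod 8 ⇒ (2 / 3) = -1]
  = 1    [(1 / 3) = 1]
Product: (-1)·(1) = -1.

-1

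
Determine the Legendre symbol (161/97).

1

(161/97)
  = (64/97)    [161 ≡ 64 mod 97]
  = (1/97)    [97 ≡ 1 mod 8 ⇒ (2/97)^6 = +1]
  = 1    [(1/97) = 1]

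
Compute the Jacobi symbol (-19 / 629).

Reduce the numerator: -19 ≡ 610 (mod 629), so (-19 / 629) = (610 / 629).
Factor out 2: 610 = 2·305. Since 629 ≡ 5 (mod 8), (2 / 629) = -1. Now have -(305 / 629).
305 ≡ 1 (mod 4), so quadratic reciprocity gives (305 / 629) = (629 / 305). Reduce: 629 ≡ 19 (mod 305). Now have -(19 / 305).
305 ≡ 1 (mod 4), so quadratic reciprocity gives (19 / 305) = (305 / 19). Reduce: 305 ≡ 1 (mod 19). Now have -(1 / 19).
(1 / 19) = 1. Collecting the sign factors: -1.

-1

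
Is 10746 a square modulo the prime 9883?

no

Reduce the numerator: 10746 ≡ 863 (mod 9883), so (10746/9883) = (863/9883).
Both 863 ≡ 3 and 9883 ≡ 3 (mod 4), so reciprocity gives (863/9883) = -(9883/863). Reduce: 9883 ≡ 390 (mod 863). Now have -(390/863).
Factor out 2: 390 = 2·195. Since 863 ≡ 7 (mod 8), (2/863) = +1. Now have -(195/863).
Both 195 ≡ 3 and 863 ≡ 3 (mod 4), so reciprocity gives (195/863) = -(863/195). Reduce: 863 ≡ 83 (mod 195). Now have (83/195).
Both 83 ≡ 3 and 195 ≡ 3 (mod 4), so reciprocity gives (83/195) = -(195/83). Reduce: 195 ≡ 29 (mod 83). Now have -(29/83).
29 ≡ 1 (mod 4), so quadratic reciprocity gives (29/83) = (83/29). Reduce: 83 ≡ 25 (mod 29). Now have -(25/29).
25 ≡ 1 (mod 4), so quadratic reciprocity gives (25/29) = (29/25). Reduce: 29 ≡ 4 (mod 25). Now have -(4/25).
Factor out 2: 4 = 2^2. Since 25 ≡ 1 (mod 8), (2/25) = +1, and (2/25)^2 = +1. Now have -(1/25).
(1/25) = 1. Collecting the sign factors: -1.
(10746/9883) = -1, and 9883 is prime, so 10746 is not a quadratic residue mod 9883.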